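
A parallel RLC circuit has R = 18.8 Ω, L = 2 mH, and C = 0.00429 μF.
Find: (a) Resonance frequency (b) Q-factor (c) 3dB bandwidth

Step 1 — Resonance: ω₀ = 1/√(LC) = 1/√(0.002·4.29e-09) = 3.414e+05 rad/s.
Step 2 — f₀ = ω₀/(2π) = 5.433e+04 Hz.
Step 3 — Parallel Q: Q = R/(ω₀L) = 18.8/(3.414e+05·0.002) = 0.02753.
Step 4 — Bandwidth: Δω = ω₀/Q = 1.24e+07 rad/s; BW = Δω/(2π) = 1.973e+06 Hz.

(a) f₀ = 5.433e+04 Hz  (b) Q = 0.02753  (c) BW = 1.973e+06 Hz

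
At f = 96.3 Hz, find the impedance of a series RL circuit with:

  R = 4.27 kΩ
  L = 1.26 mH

Step 1 — Angular frequency: ω = 2π·f = 2π·96.3 = 605.1 rad/s.
Step 2 — Component impedances:
  R: Z = R = 4270 Ω
  L: Z = jωL = j·605.1·0.00126 = 0 + j0.7624 Ω
Step 3 — Series combination: Z_total = R + L = 4270 + j0.7624 Ω = 4270∠0.0° Ω.

Z = 4270 + j0.7624 Ω = 4270∠0.0° Ω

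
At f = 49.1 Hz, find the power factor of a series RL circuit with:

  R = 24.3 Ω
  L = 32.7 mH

Step 1 — Angular frequency: ω = 2π·f = 2π·49.1 = 308.5 rad/s.
Step 2 — Component impedances:
  R: Z = R = 24.3 Ω
  L: Z = jωL = j·308.5·0.0327 = 0 + j10.09 Ω
Step 3 — Series combination: Z_total = R + L = 24.3 + j10.09 Ω = 26.31∠22.5° Ω.
Step 4 — Power factor: PF = cos(φ) = Re(Z)/|Z| = 24.3/26.31 = 0.9236.
Step 5 — Type: Im(Z) = 10.09 ⇒ lagging (phase φ = 22.5°).

PF = 0.9236 (lagging, φ = 22.5°)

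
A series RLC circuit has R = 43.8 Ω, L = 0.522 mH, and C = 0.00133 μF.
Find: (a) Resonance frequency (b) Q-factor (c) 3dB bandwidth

Step 1 — Resonance: ω₀ = 1/√(LC) = 1/√(0.000522·1.33e-09) = 1.2e+06 rad/s.
Step 2 — f₀ = ω₀/(2π) = 1.91e+05 Hz.
Step 3 — Series Q: Q = ω₀L/R = 1.2e+06·0.000522/43.8 = 14.3.
Step 4 — Bandwidth: Δω = ω₀/Q = 8.391e+04 rad/s; BW = Δω/(2π) = 1.335e+04 Hz.

(a) f₀ = 1.91e+05 Hz  (b) Q = 14.3  (c) BW = 1.335e+04 Hz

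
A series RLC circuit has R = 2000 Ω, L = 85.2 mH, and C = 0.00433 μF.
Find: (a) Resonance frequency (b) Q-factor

Step 1 — Resonance condition Im(Z)=0 gives ω₀ = 1/√(LC).
Step 2 — ω₀ = 1/√(0.0852·4.33e-09) = 5.206e+04 rad/s.
Step 3 — f₀ = ω₀/(2π) = 8286 Hz.
Step 4 — Series Q: Q = ω₀L/R = 5.206e+04·0.0852/2000 = 2.218.

(a) f₀ = 8286 Hz  (b) Q = 2.218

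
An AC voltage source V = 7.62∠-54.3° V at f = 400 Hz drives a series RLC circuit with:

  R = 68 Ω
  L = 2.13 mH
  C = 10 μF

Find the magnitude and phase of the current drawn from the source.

Step 1 — Angular frequency: ω = 2π·f = 2π·400 = 2513 rad/s.
Step 2 — Component impedances:
  R: Z = R = 68 Ω
  L: Z = jωL = j·2513·0.00213 = 0 + j5.353 Ω
  C: Z = 1/(jωC) = -j/(ω·C) = 0 - j39.79 Ω
Step 3 — Series combination: Z_total = R + L + C = 68 - j34.44 Ω = 76.22∠-26.9° Ω.
Step 4 — Source phasor: V = 7.62∠-54.3° V = 4.447 - j6.188 V.
Step 5 — Ohm's law: I = V / Z_total = (4.447 - j6.188) / (68 - j34.44) = 0.08872 - j0.04607 A.
Step 6 — Convert to polar: |I| = 0.09997 A, ∠I = -27.4°.

I = 0.09997∠-27.4° A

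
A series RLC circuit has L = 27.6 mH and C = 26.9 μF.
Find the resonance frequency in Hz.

Step 1 — Resonance condition Im(Z)=0 gives ω₀ = 1/√(LC).
Step 2 — ω₀ = 1/√(0.0276·2.69e-05) = 1161 rad/s.
Step 3 — f₀ = ω₀/(2π) = 184.7 Hz.

f₀ = 184.7 Hz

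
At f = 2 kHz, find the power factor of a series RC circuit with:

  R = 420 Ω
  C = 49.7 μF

Step 1 — Angular frequency: ω = 2π·f = 2π·2000 = 1.257e+04 rad/s.
Step 2 — Component impedances:
  R: Z = R = 420 Ω
  C: Z = 1/(jωC) = -j/(ω·C) = 0 - j1.601 Ω
Step 3 — Series combination: Z_total = R + C = 420 - j1.601 Ω = 420∠-0.2° Ω.
Step 4 — Power factor: PF = cos(φ) = Re(Z)/|Z| = 420/420 = 1.
Step 5 — Type: Im(Z) = -1.601 ⇒ leading (phase φ = -0.2°).

PF = 1 (leading, φ = -0.2°)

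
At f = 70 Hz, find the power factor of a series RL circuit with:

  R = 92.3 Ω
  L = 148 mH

Step 1 — Angular frequency: ω = 2π·f = 2π·70 = 439.8 rad/s.
Step 2 — Component impedances:
  R: Z = R = 92.3 Ω
  L: Z = jωL = j·439.8·0.148 = 0 + j65.09 Ω
Step 3 — Series combination: Z_total = R + L = 92.3 + j65.09 Ω = 112.9∠35.2° Ω.
Step 4 — Power factor: PF = cos(φ) = Re(Z)/|Z| = 92.3/112.94 = 0.8172.
Step 5 — Type: Im(Z) = 65.09 ⇒ lagging (phase φ = 35.2°).

PF = 0.8172 (lagging, φ = 35.2°)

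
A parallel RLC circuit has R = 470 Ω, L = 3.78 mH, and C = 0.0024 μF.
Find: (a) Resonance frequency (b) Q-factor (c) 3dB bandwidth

Step 1 — Resonance: ω₀ = 1/√(LC) = 1/√(0.00378·2.4e-09) = 3.32e+05 rad/s.
Step 2 — f₀ = ω₀/(2π) = 5.284e+04 Hz.
Step 3 — Parallel Q: Q = R/(ω₀L) = 470/(3.32e+05·0.00378) = 0.3745.
Step 4 — Bandwidth: Δω = ω₀/Q = 8.865e+05 rad/s; BW = Δω/(2π) = 1.411e+05 Hz.

(a) f₀ = 5.284e+04 Hz  (b) Q = 0.3745  (c) BW = 1.411e+05 Hz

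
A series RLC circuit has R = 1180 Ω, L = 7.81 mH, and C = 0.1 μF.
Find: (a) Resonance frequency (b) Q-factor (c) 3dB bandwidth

Step 1 — Resonance condition Im(Z)=0 gives ω₀ = 1/√(LC).
Step 2 — ω₀ = 1/√(0.00781·1e-07) = 3.578e+04 rad/s.
Step 3 — f₀ = ω₀/(2π) = 5695 Hz.
Step 4 — Series Q: Q = ω₀L/R = 3.578e+04·0.00781/1180 = 0.2368.
Step 5 — 3dB bandwidth: Δω = ω₀/Q = 1.511e+05 rad/s; BW = Δω/(2π) = 2.405e+04 Hz.

(a) f₀ = 5695 Hz  (b) Q = 0.2368  (c) BW = 2.405e+04 Hz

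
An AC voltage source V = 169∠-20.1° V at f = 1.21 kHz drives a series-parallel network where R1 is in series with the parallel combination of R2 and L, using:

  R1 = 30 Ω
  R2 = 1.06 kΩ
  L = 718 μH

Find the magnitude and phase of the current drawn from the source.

Step 1 — Angular frequency: ω = 2π·f = 2π·1210 = 7603 rad/s.
Step 2 — Component impedances:
  R1: Z = R = 30 Ω
  R2: Z = R = 1060 Ω
  L: Z = jωL = j·7603·0.000718 = 0 + j5.459 Ω
Step 3 — Parallel branch: R2 || L = 1/(1/R2 + 1/L) = 0.02811 + j5.459 Ω.
Step 4 — Series with R1: Z_total = R1 + (R2 || L) = 30.03 + j5.459 Ω = 30.52∠10.3° Ω.
Step 5 — Source phasor: V = 169∠-20.1° V = 158.7 - j58.08 V.
Step 6 — Ohm's law: I = V / Z_total = (158.7 - j58.08) / (30.03 + j5.459) = 4.776 - j2.802 A.
Step 7 — Convert to polar: |I| = 5.537 A, ∠I = -30.4°.

I = 5.537∠-30.4° A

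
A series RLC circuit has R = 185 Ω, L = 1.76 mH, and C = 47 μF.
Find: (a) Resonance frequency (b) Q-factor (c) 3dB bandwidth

Step 1 — Resonance: ω₀ = 1/√(LC) = 1/√(0.00176·4.7e-05) = 3477 rad/s.
Step 2 — f₀ = ω₀/(2π) = 553.4 Hz.
Step 3 — Series Q: Q = ω₀L/R = 3477·0.00176/185 = 0.03308.
Step 4 — Bandwidth: Δω = ω₀/Q = 1.051e+05 rad/s; BW = Δω/(2π) = 1.673e+04 Hz.

(a) f₀ = 553.4 Hz  (b) Q = 0.03308  (c) BW = 1.673e+04 Hz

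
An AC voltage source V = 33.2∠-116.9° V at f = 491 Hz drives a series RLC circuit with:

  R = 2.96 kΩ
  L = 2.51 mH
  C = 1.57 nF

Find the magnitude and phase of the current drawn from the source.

Step 1 — Angular frequency: ω = 2π·f = 2π·491 = 3085 rad/s.
Step 2 — Component impedances:
  R: Z = R = 2960 Ω
  L: Z = jωL = j·3085·0.00251 = 0 + j7.743 Ω
  C: Z = 1/(jωC) = -j/(ω·C) = 0 - j2.065e+05 Ω
Step 3 — Series combination: Z_total = R + L + C = 2960 - j2.065e+05 Ω = 2.065e+05∠-89.2° Ω.
Step 4 — Source phasor: V = 33.2∠-116.9° V = -15.02 - j29.61 V.
Step 5 — Ohm's law: I = V / Z_total = (-15.02 - j29.61) / (2960 - j2.065e+05) = 0.0001423 - j7.48e-05 A.
Step 6 — Convert to polar: |I| = 0.0001608 A, ∠I = -27.7°.

I = 0.0001608∠-27.7° A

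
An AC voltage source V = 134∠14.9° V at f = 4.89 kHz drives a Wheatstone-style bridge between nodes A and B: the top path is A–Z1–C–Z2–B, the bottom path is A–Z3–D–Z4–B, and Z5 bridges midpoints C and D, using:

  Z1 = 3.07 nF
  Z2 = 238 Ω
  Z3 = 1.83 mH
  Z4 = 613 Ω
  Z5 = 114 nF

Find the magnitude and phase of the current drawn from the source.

Step 1 — Angular frequency: ω = 2π·f = 2π·4890 = 3.072e+04 rad/s.
Step 2 — Component impedances:
  Z1: Z = 1/(jωC) = -j/(ω·C) = 0 - j1.06e+04 Ω
  Z2: Z = R = 238 Ω
  Z3: Z = jωL = j·3.072e+04·0.00183 = 0 + j56.23 Ω
  Z4: Z = R = 613 Ω
  Z5: Z = 1/(jωC) = -j/(ω·C) = 0 - j285.5 Ω
Step 3 — Bridge requires nodal analysis (the Z5 bridge couples midpoints C and D, so the two paths cannot be reduced to a simple series/parallel combination). Setting node B to ground and injecting 1 A at node A, the 3-node admittance system at A, C, D solves to V_A = Z_AB = 214.6 - j75.74 Ω = 227.6∠-19.4° Ω.
Step 4 — Source phasor: V = 134∠14.9° V = 129.5 + j34.46 V.
Step 5 — Ohm's law: I = V / Z_total = (129.5 + j34.46) / (214.6 - j75.74) = 0.4861 + j0.3321 A.
Step 6 — Convert to polar: |I| = 0.5887 A, ∠I = 34.3°.

I = 0.5887∠34.3° A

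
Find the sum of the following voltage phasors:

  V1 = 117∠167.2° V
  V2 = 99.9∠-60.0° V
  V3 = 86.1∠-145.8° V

Step 1 — Convert each phasor to rectangular form:
  V1 = 117·(cos(167.2°) + j·sin(167.2°)) = -114.1 + j25.92 V
  V2 = 99.9·(cos(-60.0°) + j·sin(-60.0°)) = 49.95 - j86.52 V
  V3 = 86.1·(cos(-145.8°) + j·sin(-145.8°)) = -71.21 - j48.4 V
Step 2 — Sum components: V_total = -135.4 - j109 V.
Step 3 — Convert to polar: |V_total| = 173.8 V, ∠V_total = -141.2°.

V_total = 173.8∠-141.2° V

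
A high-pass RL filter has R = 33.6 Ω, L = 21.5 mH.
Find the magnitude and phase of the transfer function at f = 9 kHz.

Step 1 — Angular frequency: ω = 2π·9000 = 5.655e+04 rad/s.
Step 2 — Transfer function: H(jω) = jωL/(R + jωL).
Step 3 — Numerator jωL = j·1216; denominator R + jωL = 33.6 + j1216.
Step 4 — H = 0.9992 + j0.02762.
Step 5 — Magnitude: |H| = 0.9996 (-0.0 dB); phase: φ = 1.6°.

|H| = 0.9996 (-0.0 dB), φ = 1.6°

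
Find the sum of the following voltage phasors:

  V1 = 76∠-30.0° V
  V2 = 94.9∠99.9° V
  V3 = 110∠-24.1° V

Step 1 — Convert each phasor to rectangular form:
  V1 = 76·(cos(-30.0°) + j·sin(-30.0°)) = 65.82 - j38 V
  V2 = 94.9·(cos(99.9°) + j·sin(99.9°)) = -16.32 + j93.49 V
  V3 = 110·(cos(-24.1°) + j·sin(-24.1°)) = 100.4 - j44.92 V
Step 2 — Sum components: V_total = 149.9 + j10.57 V.
Step 3 — Convert to polar: |V_total| = 150.3 V, ∠V_total = 4.0°.

V_total = 150.3∠4.0° V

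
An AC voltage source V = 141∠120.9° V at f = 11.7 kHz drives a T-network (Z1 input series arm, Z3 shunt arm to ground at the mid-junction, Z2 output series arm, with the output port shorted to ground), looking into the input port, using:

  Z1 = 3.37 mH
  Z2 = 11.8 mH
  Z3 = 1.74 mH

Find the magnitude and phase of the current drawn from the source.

Step 1 — Angular frequency: ω = 2π·f = 2π·1.17e+04 = 7.351e+04 rad/s.
Step 2 — Component impedances:
  Z1: Z = jωL = j·7.351e+04·0.00337 = 0 + j247.7 Ω
  Z2: Z = jωL = j·7.351e+04·0.0118 = 0 + j867.5 Ω
  Z3: Z = jωL = j·7.351e+04·0.00174 = 0 + j127.9 Ω
Step 3 — With the output port shorted to ground, the output series arm Z2 runs from the junction to ground; the shunt arm Z3 also runs from the junction to ground. They appear in parallel: Z3 || Z2 = 0 + j111.5 Ω.
Step 4 — Series with input arm Z1: Z_in = Z1 + (Z3 || Z2) = 0 + j359.2 Ω = 359.2∠90.0° Ω.
Step 5 — Source phasor: V = 141∠120.9° V = -72.41 + j121 V.
Step 6 — Ohm's law: I = V / Z_total = (-72.41 + j121) / (0 + j359.2) = 0.3368 + j0.2016 A.
Step 7 — Convert to polar: |I| = 0.3925 A, ∠I = 30.9°.

I = 0.3925∠30.9° A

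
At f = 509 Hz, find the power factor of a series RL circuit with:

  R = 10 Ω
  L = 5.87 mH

Step 1 — Angular frequency: ω = 2π·f = 2π·509 = 3198 rad/s.
Step 2 — Component impedances:
  R: Z = R = 10 Ω
  L: Z = jωL = j·3198·0.00587 = 0 + j18.77 Ω
Step 3 — Series combination: Z_total = R + L = 10 + j18.77 Ω = 21.27∠62.0° Ω.
Step 4 — Power factor: PF = cos(φ) = Re(Z)/|Z| = 10/21.27 = 0.4701.
Step 5 — Type: Im(Z) = 18.77 ⇒ lagging (phase φ = 62.0°).

PF = 0.4701 (lagging, φ = 62.0°)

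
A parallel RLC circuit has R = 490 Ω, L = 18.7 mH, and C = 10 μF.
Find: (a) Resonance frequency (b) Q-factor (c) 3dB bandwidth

Step 1 — Resonance: ω₀ = 1/√(LC) = 1/√(0.0187·1e-05) = 2312 rad/s.
Step 2 — f₀ = ω₀/(2π) = 368 Hz.
Step 3 — Parallel Q: Q = R/(ω₀L) = 490/(2312·0.0187) = 11.33.
Step 4 — Bandwidth: Δω = ω₀/Q = 204.1 rad/s; BW = Δω/(2π) = 32.48 Hz.

(a) f₀ = 368 Hz  (b) Q = 11.33  (c) BW = 32.48 Hz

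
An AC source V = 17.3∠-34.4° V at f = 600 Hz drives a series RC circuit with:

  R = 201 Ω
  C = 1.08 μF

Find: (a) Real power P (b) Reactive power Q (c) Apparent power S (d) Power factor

Step 1 — Angular frequency: ω = 2π·f = 2π·600 = 3770 rad/s.
Step 2 — Component impedances:
  R: Z = R = 201 Ω
  C: Z = 1/(jωC) = -j/(ω·C) = 0 - j245.6 Ω
Step 3 — Series combination: Z_total = R + C = 201 - j245.6 Ω = 317.4∠-50.7° Ω.
Step 4 — Source phasor: V = 17.3∠-34.4° V = 14.27 - j9.774 V.
Step 5 — Current: I = V / Z = 0.05232 + j0.0153 A = 0.05451∠16.3° A.
Step 6 — Complex power: S = V·I* = 0.5972 - j0.7298 VA.
Step 7 — Real power: P = Re(S) = 0.5972 W.
Step 8 — Reactive power: Q = Im(S) = -0.7298 VAR.
Step 9 — Apparent power: |S| = 0.943 VA.
Step 10 — Power factor: PF = P/|S| = 0.6333 (leading).

(a) P = 0.5972 W  (b) Q = -0.7298 VAR  (c) S = 0.943 VA  (d) PF = 0.6333 (leading)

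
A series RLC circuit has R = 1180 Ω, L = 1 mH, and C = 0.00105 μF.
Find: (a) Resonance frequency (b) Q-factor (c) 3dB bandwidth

Step 1 — Resonance: ω₀ = 1/√(LC) = 1/√(0.001·1.05e-09) = 9.759e+05 rad/s.
Step 2 — f₀ = ω₀/(2π) = 1.553e+05 Hz.
Step 3 — Series Q: Q = ω₀L/R = 9.759e+05·0.001/1180 = 0.827.
Step 4 — Bandwidth: Δω = ω₀/Q = 1.18e+06 rad/s; BW = Δω/(2π) = 1.878e+05 Hz.

(a) f₀ = 1.553e+05 Hz  (b) Q = 0.827  (c) BW = 1.878e+05 Hz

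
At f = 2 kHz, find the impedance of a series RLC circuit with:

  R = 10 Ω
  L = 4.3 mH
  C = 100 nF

Step 1 — Angular frequency: ω = 2π·f = 2π·2000 = 1.257e+04 rad/s.
Step 2 — Component impedances:
  R: Z = R = 10 Ω
  L: Z = jωL = j·1.257e+04·0.0043 = 0 + j54.04 Ω
  C: Z = 1/(jωC) = -j/(ω·C) = 0 - j795.8 Ω
Step 3 — Series combination: Z_total = R + L + C = 10 - j741.7 Ω = 741.8∠-89.2° Ω.

Z = 10 - j741.7 Ω = 741.8∠-89.2° Ω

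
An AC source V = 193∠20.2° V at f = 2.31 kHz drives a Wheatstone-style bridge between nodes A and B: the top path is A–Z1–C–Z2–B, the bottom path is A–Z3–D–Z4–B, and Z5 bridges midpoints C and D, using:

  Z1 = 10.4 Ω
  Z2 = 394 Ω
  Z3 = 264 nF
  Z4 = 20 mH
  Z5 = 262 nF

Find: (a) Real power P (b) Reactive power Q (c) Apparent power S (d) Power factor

Step 1 — Angular frequency: ω = 2π·f = 2π·2310 = 1.451e+04 rad/s.
Step 2 — Component impedances:
  Z1: Z = R = 10.4 Ω
  Z2: Z = R = 394 Ω
  Z3: Z = 1/(jωC) = -j/(ω·C) = 0 - j261 Ω
  Z4: Z = jωL = j·1.451e+04·0.02 = 0 + j290.3 Ω
  Z5: Z = 1/(jωC) = -j/(ω·C) = 0 - j263 Ω
Step 3 — Bridge requires nodal analysis (the Z5 bridge couples midpoints C and D, so the two paths cannot be reduced to a simple series/parallel combination). Setting node B to ground and injecting 1 A at node A, the 3-node admittance system at A, C, D solves to V_A = Z_AB = 58.42 + j138.9 Ω = 150.7∠67.2° Ω.
Step 4 — Source phasor: V = 193∠20.2° V = 181.1 + j66.64 V.
Step 5 — Current: I = V / Z = 0.8736 - j0.9365 A = 1.281∠-47.0° A.
Step 6 — Complex power: S = V·I* = 95.82 + j227.8 VA.
Step 7 — Real power: P = Re(S) = 95.82 W.
Step 8 — Reactive power: Q = Im(S) = 227.8 VAR.
Step 9 — Apparent power: |S| = 247.2 VA.
Step 10 — Power factor: PF = P/|S| = 0.3877 (lagging).

(a) P = 95.82 W  (b) Q = 227.8 VAR  (c) S = 247.2 VA  (d) PF = 0.3877 (lagging)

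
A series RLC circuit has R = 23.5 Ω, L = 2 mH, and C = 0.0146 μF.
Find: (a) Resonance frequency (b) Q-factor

Step 1 — Resonance condition Im(Z)=0 gives ω₀ = 1/√(LC).
Step 2 — ω₀ = 1/√(0.002·1.46e-08) = 1.851e+05 rad/s.
Step 3 — f₀ = ω₀/(2π) = 2.945e+04 Hz.
Step 4 — Series Q: Q = ω₀L/R = 1.851e+05·0.002/23.5 = 15.75.

(a) f₀ = 2.945e+04 Hz  (b) Q = 15.75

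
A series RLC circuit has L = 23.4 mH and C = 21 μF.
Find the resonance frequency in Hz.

Step 1 — Resonance condition Im(Z)=0 gives ω₀ = 1/√(LC).
Step 2 — ω₀ = 1/√(0.0234·2.1e-05) = 1427 rad/s.
Step 3 — f₀ = ω₀/(2π) = 227 Hz.

f₀ = 227 Hz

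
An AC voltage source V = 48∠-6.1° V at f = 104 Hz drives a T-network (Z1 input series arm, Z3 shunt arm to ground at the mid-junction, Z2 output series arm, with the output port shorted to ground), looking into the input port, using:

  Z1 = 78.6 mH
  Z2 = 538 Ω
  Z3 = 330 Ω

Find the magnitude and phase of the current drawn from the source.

Step 1 — Angular frequency: ω = 2π·f = 2π·104 = 653.5 rad/s.
Step 2 — Component impedances:
  Z1: Z = jωL = j·653.5·0.0786 = 0 + j51.36 Ω
  Z2: Z = R = 538 Ω
  Z3: Z = R = 330 Ω
Step 3 — With the output port shorted to ground, the output series arm Z2 runs from the junction to ground; the shunt arm Z3 also runs from the junction to ground. They appear in parallel: Z3 || Z2 = 204.5 Ω.
Step 4 — Series with input arm Z1: Z_in = Z1 + (Z3 || Z2) = 204.5 + j51.36 Ω = 210.9∠14.1° Ω.
Step 5 — Source phasor: V = 48∠-6.1° V = 47.73 - j5.101 V.
Step 6 — Ohm's law: I = V / Z_total = (47.73 - j5.101) / (204.5 + j51.36) = 0.2136 - j0.07858 A.
Step 7 — Convert to polar: |I| = 0.2276 A, ∠I = -20.2°.

I = 0.2276∠-20.2° A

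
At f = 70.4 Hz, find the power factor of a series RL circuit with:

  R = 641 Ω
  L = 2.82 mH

Step 1 — Angular frequency: ω = 2π·f = 2π·70.4 = 442.3 rad/s.
Step 2 — Component impedances:
  R: Z = R = 641 Ω
  L: Z = jωL = j·442.3·0.00282 = 0 + j1.247 Ω
Step 3 — Series combination: Z_total = R + L = 641 + j1.247 Ω = 641∠0.1° Ω.
Step 4 — Power factor: PF = cos(φ) = Re(Z)/|Z| = 641/641 = 1.
Step 5 — Type: Im(Z) = 1.247 ⇒ lagging (phase φ = 0.1°).

PF = 1 (lagging, φ = 0.1°)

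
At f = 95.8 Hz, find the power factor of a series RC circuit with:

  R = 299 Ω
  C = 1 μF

Step 1 — Angular frequency: ω = 2π·f = 2π·95.8 = 601.9 rad/s.
Step 2 — Component impedances:
  R: Z = R = 299 Ω
  C: Z = 1/(jωC) = -j/(ω·C) = 0 - j1661 Ω
Step 3 — Series combination: Z_total = R + C = 299 - j1661 Ω = 1688∠-79.8° Ω.
Step 4 — Power factor: PF = cos(φ) = Re(Z)/|Z| = 299/1688 = 0.1771.
Step 5 — Type: Im(Z) = -1661 ⇒ leading (phase φ = -79.8°).

PF = 0.1771 (leading, φ = -79.8°)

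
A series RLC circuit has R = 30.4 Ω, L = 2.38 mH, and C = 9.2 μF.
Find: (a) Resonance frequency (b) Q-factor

Step 1 — Resonance condition Im(Z)=0 gives ω₀ = 1/√(LC).
Step 2 — ω₀ = 1/√(0.00238·9.2e-06) = 6758 rad/s.
Step 3 — f₀ = ω₀/(2π) = 1076 Hz.
Step 4 — Series Q: Q = ω₀L/R = 6758·0.00238/30.4 = 0.5291.

(a) f₀ = 1076 Hz  (b) Q = 0.5291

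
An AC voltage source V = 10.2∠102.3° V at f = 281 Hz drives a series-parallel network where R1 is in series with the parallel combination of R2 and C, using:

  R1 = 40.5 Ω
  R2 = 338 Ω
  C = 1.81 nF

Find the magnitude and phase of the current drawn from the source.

Step 1 — Angular frequency: ω = 2π·f = 2π·281 = 1766 rad/s.
Step 2 — Component impedances:
  R1: Z = R = 40.5 Ω
  R2: Z = R = 338 Ω
  C: Z = 1/(jωC) = -j/(ω·C) = 0 - j3.129e+05 Ω
Step 3 — Parallel branch: R2 || C = 1/(1/R2 + 1/C) = 338 - j0.3651 Ω.
Step 4 — Series with R1: Z_total = R1 + (R2 || C) = 378.5 - j0.3651 Ω = 378.5∠-0.1° Ω.
Step 5 — Source phasor: V = 10.2∠102.3° V = -2.173 + j9.966 V.
Step 6 — Ohm's law: I = V / Z_total = (-2.173 + j9.966) / (378.5 - j0.3651) = -0.005766 + j0.02632 A.
Step 7 — Convert to polar: |I| = 0.02695 A, ∠I = 102.4°.

I = 0.02695∠102.4° A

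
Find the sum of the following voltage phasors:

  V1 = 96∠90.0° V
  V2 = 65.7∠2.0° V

Step 1 — Convert each phasor to rectangular form:
  V1 = 96·(cos(90.0°) + j·sin(90.0°)) = 0 + j96 V
  V2 = 65.7·(cos(2.0°) + j·sin(2.0°)) = 65.66 + j2.293 V
Step 2 — Sum components: V_total = 65.66 + j98.29 V.
Step 3 — Convert to polar: |V_total| = 118.2 V, ∠V_total = 56.3°.

V_total = 118.2∠56.3° V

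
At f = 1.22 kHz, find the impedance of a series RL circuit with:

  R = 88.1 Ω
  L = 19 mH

Step 1 — Angular frequency: ω = 2π·f = 2π·1220 = 7665 rad/s.
Step 2 — Component impedances:
  R: Z = R = 88.1 Ω
  L: Z = jωL = j·7665·0.019 = 0 + j145.6 Ω
Step 3 — Series combination: Z_total = R + L = 88.1 + j145.6 Ω = 170.2∠58.8° Ω.

Z = 88.1 + j145.6 Ω = 170.2∠58.8° Ω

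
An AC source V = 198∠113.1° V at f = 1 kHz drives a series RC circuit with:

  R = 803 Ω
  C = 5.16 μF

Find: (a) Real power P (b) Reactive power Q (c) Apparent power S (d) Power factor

Step 1 — Angular frequency: ω = 2π·f = 2π·1000 = 6283 rad/s.
Step 2 — Component impedances:
  R: Z = R = 803 Ω
  C: Z = 1/(jωC) = -j/(ω·C) = 0 - j30.84 Ω
Step 3 — Series combination: Z_total = R + C = 803 - j30.84 Ω = 803.6∠-2.2° Ω.
Step 4 — Source phasor: V = 198∠113.1° V = -77.68 + j182.1 V.
Step 5 — Current: I = V / Z = -0.1053 + j0.2228 A = 0.2464∠115.3° A.
Step 6 — Complex power: S = V·I* = 48.75 - j1.873 VA.
Step 7 — Real power: P = Re(S) = 48.75 W.
Step 8 — Reactive power: Q = Im(S) = -1.873 VAR.
Step 9 — Apparent power: |S| = 48.79 VA.
Step 10 — Power factor: PF = P/|S| = 0.9993 (leading).

(a) P = 48.75 W  (b) Q = -1.873 VAR  (c) S = 48.79 VA  (d) PF = 0.9993 (leading)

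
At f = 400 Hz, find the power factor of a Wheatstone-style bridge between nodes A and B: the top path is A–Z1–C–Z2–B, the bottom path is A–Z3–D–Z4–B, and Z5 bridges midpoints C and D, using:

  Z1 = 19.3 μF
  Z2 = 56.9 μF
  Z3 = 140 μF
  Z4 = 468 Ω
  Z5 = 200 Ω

Step 1 — Angular frequency: ω = 2π·f = 2π·400 = 2513 rad/s.
Step 2 — Component impedances:
  Z1: Z = 1/(jωC) = -j/(ω·C) = 0 - j20.62 Ω
  Z2: Z = 1/(jωC) = -j/(ω·C) = 0 - j6.993 Ω
  Z3: Z = 1/(jωC) = -j/(ω·C) = 0 - j2.842 Ω
  Z4: Z = R = 468 Ω
  Z5: Z = R = 200 Ω
Step 3 — Bridge requires nodal analysis (the Z5 bridge couples midpoints C and D, so the two paths cannot be reduced to a simple series/parallel combination). Setting node B to ground and injecting 1 A at node A, the 3-node admittance system at A, C, D solves to V_A = Z_AB = 3.647 - j26.99 Ω = 27.23∠-82.3° Ω.
Step 4 — Power factor: PF = cos(φ) = Re(Z)/|Z| = 3.647/27.23 = 0.1339.
Step 5 — Type: Im(Z) = -26.99 ⇒ leading (phase φ = -82.3°).

PF = 0.1339 (leading, φ = -82.3°)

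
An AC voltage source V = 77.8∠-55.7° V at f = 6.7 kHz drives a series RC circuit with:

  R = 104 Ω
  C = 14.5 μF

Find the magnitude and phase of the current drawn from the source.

Step 1 — Angular frequency: ω = 2π·f = 2π·6700 = 4.21e+04 rad/s.
Step 2 — Component impedances:
  R: Z = R = 104 Ω
  C: Z = 1/(jωC) = -j/(ω·C) = 0 - j1.638 Ω
Step 3 — Series combination: Z_total = R + C = 104 - j1.638 Ω = 104∠-0.9° Ω.
Step 4 — Source phasor: V = 77.8∠-55.7° V = 43.84 - j64.27 V.
Step 5 — Ohm's law: I = V / Z_total = (43.84 - j64.27) / (104 - j1.638) = 0.4312 - j0.6112 A.
Step 6 — Convert to polar: |I| = 0.748 A, ∠I = -54.8°.

I = 0.748∠-54.8° A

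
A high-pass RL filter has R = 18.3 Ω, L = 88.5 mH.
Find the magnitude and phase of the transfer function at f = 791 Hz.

Step 1 — Angular frequency: ω = 2π·791 = 4970 rad/s.
Step 2 — Transfer function: H(jω) = jωL/(R + jωL).
Step 3 — Numerator jωL = j·439.8; denominator R + jωL = 18.3 + j439.8.
Step 4 — H = 0.9983 + j0.04153.
Step 5 — Magnitude: |H| = 0.9991 (-0.0 dB); phase: φ = 2.4°.

|H| = 0.9991 (-0.0 dB), φ = 2.4°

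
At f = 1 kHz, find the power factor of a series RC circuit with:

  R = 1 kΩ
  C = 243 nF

Step 1 — Angular frequency: ω = 2π·f = 2π·1000 = 6283 rad/s.
Step 2 — Component impedances:
  R: Z = R = 1000 Ω
  C: Z = 1/(jωC) = -j/(ω·C) = 0 - j655 Ω
Step 3 — Series combination: Z_total = R + C = 1000 - j655 Ω = 1195∠-33.2° Ω.
Step 4 — Power factor: PF = cos(φ) = Re(Z)/|Z| = 1000/1195.4 = 0.8365.
Step 5 — Type: Im(Z) = -655 ⇒ leading (phase φ = -33.2°).

PF = 0.8365 (leading, φ = -33.2°)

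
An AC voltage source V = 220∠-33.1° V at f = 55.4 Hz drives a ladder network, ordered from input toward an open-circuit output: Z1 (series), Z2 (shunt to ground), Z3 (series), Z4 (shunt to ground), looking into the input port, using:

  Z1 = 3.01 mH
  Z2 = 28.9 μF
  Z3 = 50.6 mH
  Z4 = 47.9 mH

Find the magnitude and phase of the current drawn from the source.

Step 1 — Angular frequency: ω = 2π·f = 2π·55.4 = 348.1 rad/s.
Step 2 — Component impedances:
  Z1: Z = jωL = j·348.1·0.00301 = 0 + j1.048 Ω
  Z2: Z = 1/(jωC) = -j/(ω·C) = 0 - j99.41 Ω
  Z3: Z = jωL = j·348.1·0.0506 = 0 + j17.61 Ω
  Z4: Z = jωL = j·348.1·0.0479 = 0 + j16.67 Ω
Step 3 — Ladder network (open output): work backward from the far end, alternating series and parallel combinations. Z_in = 0 + j53.39 Ω = 53.39∠90.0° Ω.
Step 4 — Source phasor: V = 220∠-33.1° V = 184.3 - j120.1 V.
Step 5 — Ohm's law: I = V / Z_total = (184.3 - j120.1) / (0 + j53.39) = -2.25 - j3.452 A.
Step 6 — Convert to polar: |I| = 4.121 A, ∠I = -123.1°.

I = 4.121∠-123.1° A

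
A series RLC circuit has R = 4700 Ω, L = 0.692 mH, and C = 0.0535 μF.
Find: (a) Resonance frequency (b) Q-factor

Step 1 — Resonance condition Im(Z)=0 gives ω₀ = 1/√(LC).
Step 2 — ω₀ = 1/√(0.000692·5.35e-08) = 1.644e+05 rad/s.
Step 3 — f₀ = ω₀/(2π) = 2.616e+04 Hz.
Step 4 — Series Q: Q = ω₀L/R = 1.644e+05·0.000692/4700 = 0.0242.

(a) f₀ = 2.616e+04 Hz  (b) Q = 0.0242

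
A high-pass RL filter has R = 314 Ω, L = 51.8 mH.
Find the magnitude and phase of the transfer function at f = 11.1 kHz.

Step 1 — Angular frequency: ω = 2π·1.11e+04 = 6.974e+04 rad/s.
Step 2 — Transfer function: H(jω) = jωL/(R + jωL).
Step 3 — Numerator jωL = j·3613; denominator R + jωL = 314 + j3613.
Step 4 — H = 0.9925 + j0.08626.
Step 5 — Magnitude: |H| = 0.9962 (-0.0 dB); phase: φ = 5.0°.

|H| = 0.9962 (-0.0 dB), φ = 5.0°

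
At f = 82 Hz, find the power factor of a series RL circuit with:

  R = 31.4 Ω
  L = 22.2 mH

Step 1 — Angular frequency: ω = 2π·f = 2π·82 = 515.2 rad/s.
Step 2 — Component impedances:
  R: Z = R = 31.4 Ω
  L: Z = jωL = j·515.2·0.0222 = 0 + j11.44 Ω
Step 3 — Series combination: Z_total = R + L = 31.4 + j11.44 Ω = 33.42∠20.0° Ω.
Step 4 — Power factor: PF = cos(φ) = Re(Z)/|Z| = 31.4/33.42 = 0.9396.
Step 5 — Type: Im(Z) = 11.44 ⇒ lagging (phase φ = 20.0°).

PF = 0.9396 (lagging, φ = 20.0°)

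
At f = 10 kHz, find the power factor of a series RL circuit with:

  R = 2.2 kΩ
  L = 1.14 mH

Step 1 — Angular frequency: ω = 2π·f = 2π·1e+04 = 6.283e+04 rad/s.
Step 2 — Component impedances:
  R: Z = R = 2200 Ω
  L: Z = jωL = j·6.283e+04·0.00114 = 0 + j71.63 Ω
Step 3 — Series combination: Z_total = R + L = 2200 + j71.63 Ω = 2201∠1.9° Ω.
Step 4 — Power factor: PF = cos(φ) = Re(Z)/|Z| = 2200/2201 = 0.9995.
Step 5 — Type: Im(Z) = 71.63 ⇒ lagging (phase φ = 1.9°).

PF = 0.9995 (lagging, φ = 1.9°)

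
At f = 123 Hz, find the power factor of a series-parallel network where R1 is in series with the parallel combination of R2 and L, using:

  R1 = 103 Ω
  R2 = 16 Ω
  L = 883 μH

Step 1 — Angular frequency: ω = 2π·f = 2π·123 = 772.8 rad/s.
Step 2 — Component impedances:
  R1: Z = R = 103 Ω
  R2: Z = R = 16 Ω
  L: Z = jωL = j·772.8·0.000883 = 0 + j0.6824 Ω
Step 3 — Parallel branch: R2 || L = 1/(1/R2 + 1/L) = 0.02905 + j0.6812 Ω.
Step 4 — Series with R1: Z_total = R1 + (R2 || L) = 103 + j0.6812 Ω = 103∠0.4° Ω.
Step 5 — Power factor: PF = cos(φ) = Re(Z)/|Z| = 103/103 = 1.
Step 6 — Type: Im(Z) = 0.6812 ⇒ lagging (phase φ = 0.4°).

PF = 1 (lagging, φ = 0.4°)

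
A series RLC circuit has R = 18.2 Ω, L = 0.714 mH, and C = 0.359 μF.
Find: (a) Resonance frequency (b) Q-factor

Step 1 — Resonance condition Im(Z)=0 gives ω₀ = 1/√(LC).
Step 2 — ω₀ = 1/√(0.000714·3.59e-07) = 6.246e+04 rad/s.
Step 3 — f₀ = ω₀/(2π) = 9941 Hz.
Step 4 — Series Q: Q = ω₀L/R = 6.246e+04·0.000714/18.2 = 2.45.

(a) f₀ = 9941 Hz  (b) Q = 2.45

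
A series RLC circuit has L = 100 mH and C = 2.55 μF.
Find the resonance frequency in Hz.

Step 1 — Resonance condition Im(Z)=0 gives ω₀ = 1/√(LC).
Step 2 — ω₀ = 1/√(0.1·2.55e-06) = 1980 rad/s.
Step 3 — f₀ = ω₀/(2π) = 315.2 Hz.

f₀ = 315.2 Hz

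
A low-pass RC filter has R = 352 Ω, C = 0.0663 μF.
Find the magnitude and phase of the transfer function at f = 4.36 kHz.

Step 1 — Angular frequency: ω = 2π·4360 = 2.739e+04 rad/s.
Step 2 — Transfer function: H(jω) = 1/(1 + jωRC).
Step 3 — Denominator: 1 + jωRC = 1 + j·2.739e+04·352·6.63e-08 = 1 + j0.6393.
Step 4 — H = 0.7099 - j0.4538.
Step 5 — Magnitude: |H| = 0.8425 (-1.5 dB); phase: φ = -32.6°.

|H| = 0.8425 (-1.5 dB), φ = -32.6°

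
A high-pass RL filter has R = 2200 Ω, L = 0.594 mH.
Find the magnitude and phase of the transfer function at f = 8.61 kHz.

Step 1 — Angular frequency: ω = 2π·8610 = 5.41e+04 rad/s.
Step 2 — Transfer function: H(jω) = jωL/(R + jωL).
Step 3 — Numerator jωL = j·32.13; denominator R + jωL = 2200 + j32.13.
Step 4 — H = 0.0002133 + j0.0146.
Step 5 — Magnitude: |H| = 0.0146 (-36.7 dB); phase: φ = 89.2°.

|H| = 0.0146 (-36.7 dB), φ = 89.2°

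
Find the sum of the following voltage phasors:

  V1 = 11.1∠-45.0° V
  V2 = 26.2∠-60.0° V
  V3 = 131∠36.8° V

Step 1 — Convert each phasor to rectangular form:
  V1 = 11.1·(cos(-45.0°) + j·sin(-45.0°)) = 7.849 - j7.849 V
  V2 = 26.2·(cos(-60.0°) + j·sin(-60.0°)) = 13.1 - j22.69 V
  V3 = 131·(cos(36.8°) + j·sin(36.8°)) = 104.9 + j78.47 V
Step 2 — Sum components: V_total = 125.8 + j47.93 V.
Step 3 — Convert to polar: |V_total| = 134.7 V, ∠V_total = 20.9°.

V_total = 134.7∠20.9° V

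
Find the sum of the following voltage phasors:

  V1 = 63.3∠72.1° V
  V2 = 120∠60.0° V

Step 1 — Convert each phasor to rectangular form:
  V1 = 63.3·(cos(72.1°) + j·sin(72.1°)) = 19.46 + j60.24 V
  V2 = 120·(cos(60.0°) + j·sin(60.0°)) = 60 + j103.9 V
Step 2 — Sum components: V_total = 79.46 + j164.2 V.
Step 3 — Convert to polar: |V_total| = 182.4 V, ∠V_total = 64.2°.

V_total = 182.4∠64.2° V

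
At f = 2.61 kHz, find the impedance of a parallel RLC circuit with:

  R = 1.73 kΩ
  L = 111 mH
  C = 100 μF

Step 1 — Angular frequency: ω = 2π·f = 2π·2610 = 1.64e+04 rad/s.
Step 2 — Component impedances:
  R: Z = R = 1730 Ω
  L: Z = jωL = j·1.64e+04·0.111 = 0 + j1820 Ω
  C: Z = 1/(jωC) = -j/(ω·C) = 0 - j0.6098 Ω
Step 3 — Parallel combination: 1/Z_total = 1/R + 1/L + 1/C; Z_total = 0.0002151 - j0.61 Ω = 0.61∠-90.0° Ω.

Z = 0.0002151 - j0.61 Ω = 0.61∠-90.0° Ω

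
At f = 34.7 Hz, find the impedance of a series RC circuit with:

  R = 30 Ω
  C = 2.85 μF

Step 1 — Angular frequency: ω = 2π·f = 2π·34.7 = 218 rad/s.
Step 2 — Component impedances:
  R: Z = R = 30 Ω
  C: Z = 1/(jωC) = -j/(ω·C) = 0 - j1609 Ω
Step 3 — Series combination: Z_total = R + C = 30 - j1609 Ω = 1610∠-88.9° Ω.

Z = 30 - j1609 Ω = 1610∠-88.9° Ω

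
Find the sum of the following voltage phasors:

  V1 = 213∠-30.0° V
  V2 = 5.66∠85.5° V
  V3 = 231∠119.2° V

Step 1 — Convert each phasor to rectangular form:
  V1 = 213·(cos(-30.0°) + j·sin(-30.0°)) = 184.5 - j106.5 V
  V2 = 5.66·(cos(85.5°) + j·sin(85.5°)) = 0.4441 + j5.643 V
  V3 = 231·(cos(119.2°) + j·sin(119.2°)) = -112.7 + j201.6 V
Step 2 — Sum components: V_total = 72.21 + j100.8 V.
Step 3 — Convert to polar: |V_total| = 124 V, ∠V_total = 54.4°.

V_total = 124∠54.4° V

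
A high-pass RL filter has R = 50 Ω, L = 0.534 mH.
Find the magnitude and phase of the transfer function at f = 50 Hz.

Step 1 — Angular frequency: ω = 2π·50 = 314.2 rad/s.
Step 2 — Transfer function: H(jω) = jωL/(R + jωL).
Step 3 — Numerator jωL = j·0.1678; denominator R + jωL = 50 + j0.1678.
Step 4 — H = 1.126e-05 + j0.003355.
Step 5 — Magnitude: |H| = 0.003355 (-49.5 dB); phase: φ = 89.8°.

|H| = 0.003355 (-49.5 dB), φ = 89.8°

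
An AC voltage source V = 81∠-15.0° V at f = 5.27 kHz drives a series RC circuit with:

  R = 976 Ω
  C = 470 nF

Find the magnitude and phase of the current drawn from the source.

Step 1 — Angular frequency: ω = 2π·f = 2π·5270 = 3.311e+04 rad/s.
Step 2 — Component impedances:
  R: Z = R = 976 Ω
  C: Z = 1/(jωC) = -j/(ω·C) = 0 - j64.26 Ω
Step 3 — Series combination: Z_total = R + C = 976 - j64.26 Ω = 978.1∠-3.8° Ω.
Step 4 — Source phasor: V = 81∠-15.0° V = 78.24 - j20.96 V.
Step 5 — Ohm's law: I = V / Z_total = (78.24 - j20.96) / (976 - j64.26) = 0.08123 - j0.01613 A.
Step 6 — Convert to polar: |I| = 0.08281 A, ∠I = -11.2°.

I = 0.08281∠-11.2° A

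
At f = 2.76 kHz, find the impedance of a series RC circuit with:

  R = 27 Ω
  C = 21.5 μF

Step 1 — Angular frequency: ω = 2π·f = 2π·2760 = 1.734e+04 rad/s.
Step 2 — Component impedances:
  R: Z = R = 27 Ω
  C: Z = 1/(jωC) = -j/(ω·C) = 0 - j2.682 Ω
Step 3 — Series combination: Z_total = R + C = 27 - j2.682 Ω = 27.13∠-5.7° Ω.

Z = 27 - j2.682 Ω = 27.13∠-5.7° Ω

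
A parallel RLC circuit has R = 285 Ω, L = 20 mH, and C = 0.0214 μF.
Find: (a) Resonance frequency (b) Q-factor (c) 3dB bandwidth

Step 1 — Resonance: ω₀ = 1/√(LC) = 1/√(0.02·2.14e-08) = 4.834e+04 rad/s.
Step 2 — f₀ = ω₀/(2π) = 7693 Hz.
Step 3 — Parallel Q: Q = R/(ω₀L) = 285/(4.834e+04·0.02) = 0.2948.
Step 4 — Bandwidth: Δω = ω₀/Q = 1.64e+05 rad/s; BW = Δω/(2π) = 2.61e+04 Hz.

(a) f₀ = 7693 Hz  (b) Q = 0.2948  (c) BW = 2.61e+04 Hz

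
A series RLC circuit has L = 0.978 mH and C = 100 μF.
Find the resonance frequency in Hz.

Step 1 — Resonance condition Im(Z)=0 gives ω₀ = 1/√(LC).
Step 2 — ω₀ = 1/√(0.000978·0.0001) = 3198 rad/s.
Step 3 — f₀ = ω₀/(2π) = 508.9 Hz.

f₀ = 508.9 Hz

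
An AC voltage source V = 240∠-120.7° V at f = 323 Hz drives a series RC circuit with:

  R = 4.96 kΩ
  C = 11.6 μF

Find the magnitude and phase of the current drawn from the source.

Step 1 — Angular frequency: ω = 2π·f = 2π·323 = 2029 rad/s.
Step 2 — Component impedances:
  R: Z = R = 4960 Ω
  C: Z = 1/(jωC) = -j/(ω·C) = 0 - j42.48 Ω
Step 3 — Series combination: Z_total = R + C = 4960 - j42.48 Ω = 4960∠-0.5° Ω.
Step 4 — Source phasor: V = 240∠-120.7° V = -122.5 - j206.4 V.
Step 5 — Ohm's law: I = V / Z_total = (-122.5 - j206.4) / (4960 - j42.48) = -0.02435 - j0.04181 A.
Step 6 — Convert to polar: |I| = 0.04839 A, ∠I = -120.2°.

I = 0.04839∠-120.2° A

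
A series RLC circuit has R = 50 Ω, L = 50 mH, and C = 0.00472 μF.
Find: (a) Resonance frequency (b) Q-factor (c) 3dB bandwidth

Step 1 — Resonance condition Im(Z)=0 gives ω₀ = 1/√(LC).
Step 2 — ω₀ = 1/√(0.05·4.72e-09) = 6.509e+04 rad/s.
Step 3 — f₀ = ω₀/(2π) = 1.036e+04 Hz.
Step 4 — Series Q: Q = ω₀L/R = 6.509e+04·0.05/50 = 65.09.
Step 5 — 3dB bandwidth: Δω = ω₀/Q = 1000 rad/s; BW = Δω/(2π) = 159.2 Hz.

(a) f₀ = 1.036e+04 Hz  (b) Q = 65.09  (c) BW = 159.2 Hz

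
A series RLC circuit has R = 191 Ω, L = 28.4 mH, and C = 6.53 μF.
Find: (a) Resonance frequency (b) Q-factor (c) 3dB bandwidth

Step 1 — Resonance: ω₀ = 1/√(LC) = 1/√(0.0284·6.53e-06) = 2322 rad/s.
Step 2 — f₀ = ω₀/(2π) = 369.6 Hz.
Step 3 — Series Q: Q = ω₀L/R = 2322·0.0284/191 = 0.3453.
Step 4 — Bandwidth: Δω = ω₀/Q = 6725 rad/s; BW = Δω/(2π) = 1070 Hz.

(a) f₀ = 369.6 Hz  (b) Q = 0.3453  (c) BW = 1070 Hz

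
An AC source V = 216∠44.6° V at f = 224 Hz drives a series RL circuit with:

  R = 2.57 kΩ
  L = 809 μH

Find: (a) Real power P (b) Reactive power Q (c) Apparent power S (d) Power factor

Step 1 — Angular frequency: ω = 2π·f = 2π·224 = 1407 rad/s.
Step 2 — Component impedances:
  R: Z = R = 2570 Ω
  L: Z = jωL = j·1407·0.000809 = 0 + j1.139 Ω
Step 3 — Series combination: Z_total = R + L = 2570 + j1.139 Ω = 2570∠0.0° Ω.
Step 4 — Source phasor: V = 216∠44.6° V = 153.8 + j151.7 V.
Step 5 — Current: I = V / Z = 0.05987 + j0.05899 A = 0.08405∠44.6° A.
Step 6 — Complex power: S = V·I* = 18.15 + j0.008043 VA.
Step 7 — Real power: P = Re(S) = 18.15 W.
Step 8 — Reactive power: Q = Im(S) = 0.008043 VAR.
Step 9 — Apparent power: |S| = 18.15 VA.
Step 10 — Power factor: PF = P/|S| = 1 (lagging).

(a) P = 18.15 W  (b) Q = 0.008043 VAR  (c) S = 18.15 VA  (d) PF = 1 (lagging)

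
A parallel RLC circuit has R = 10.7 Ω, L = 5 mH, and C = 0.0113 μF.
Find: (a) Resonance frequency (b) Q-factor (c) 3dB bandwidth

Step 1 — Resonance: ω₀ = 1/√(LC) = 1/√(0.005·1.13e-08) = 1.33e+05 rad/s.
Step 2 — f₀ = ω₀/(2π) = 2.117e+04 Hz.
Step 3 — Parallel Q: Q = R/(ω₀L) = 10.7/(1.33e+05·0.005) = 0.01609.
Step 4 — Bandwidth: Δω = ω₀/Q = 8.271e+06 rad/s; BW = Δω/(2π) = 1.316e+06 Hz.

(a) f₀ = 2.117e+04 Hz  (b) Q = 0.01609  (c) BW = 1.316e+06 Hz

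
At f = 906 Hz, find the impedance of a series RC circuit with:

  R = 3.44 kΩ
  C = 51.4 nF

Step 1 — Angular frequency: ω = 2π·f = 2π·906 = 5693 rad/s.
Step 2 — Component impedances:
  R: Z = R = 3440 Ω
  C: Z = 1/(jωC) = -j/(ω·C) = 0 - j3418 Ω
Step 3 — Series combination: Z_total = R + C = 3440 - j3418 Ω = 4849∠-44.8° Ω.

Z = 3440 - j3418 Ω = 4849∠-44.8° Ω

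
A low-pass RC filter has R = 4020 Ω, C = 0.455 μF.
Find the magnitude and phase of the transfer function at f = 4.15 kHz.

Step 1 — Angular frequency: ω = 2π·4150 = 2.608e+04 rad/s.
Step 2 — Transfer function: H(jω) = 1/(1 + jωRC).
Step 3 — Denominator: 1 + jωRC = 1 + j·2.608e+04·4020·4.55e-07 = 1 + j47.69.
Step 4 — H = 0.0004394 - j0.02096.
Step 5 — Magnitude: |H| = 0.02096 (-33.6 dB); phase: φ = -88.8°.

|H| = 0.02096 (-33.6 dB), φ = -88.8°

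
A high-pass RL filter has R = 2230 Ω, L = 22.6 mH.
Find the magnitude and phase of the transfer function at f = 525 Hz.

Step 1 — Angular frequency: ω = 2π·525 = 3299 rad/s.
Step 2 — Transfer function: H(jω) = jωL/(R + jωL).
Step 3 — Numerator jωL = j·74.55; denominator R + jωL = 2230 + j74.55.
Step 4 — H = 0.001116 + j0.03339.
Step 5 — Magnitude: |H| = 0.03341 (-29.5 dB); phase: φ = 88.1°.

|H| = 0.03341 (-29.5 dB), φ = 88.1°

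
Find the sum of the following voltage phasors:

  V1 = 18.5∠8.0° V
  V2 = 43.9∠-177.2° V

Step 1 — Convert each phasor to rectangular form:
  V1 = 18.5·(cos(8.0°) + j·sin(8.0°)) = 18.32 + j2.575 V
  V2 = 43.9·(cos(-177.2°) + j·sin(-177.2°)) = -43.85 - j2.145 V
Step 2 — Sum components: V_total = -25.53 + j0.4302 V.
Step 3 — Convert to polar: |V_total| = 25.53 V, ∠V_total = 179.0°.

V_total = 25.53∠179.0° V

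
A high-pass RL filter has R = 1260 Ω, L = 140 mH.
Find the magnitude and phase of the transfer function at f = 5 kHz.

Step 1 — Angular frequency: ω = 2π·5000 = 3.142e+04 rad/s.
Step 2 — Transfer function: H(jω) = jωL/(R + jωL).
Step 3 — Numerator jωL = j·4398; denominator R + jωL = 1260 + j4398.
Step 4 — H = 0.9242 + j0.2648.
Step 5 — Magnitude: |H| = 0.9613 (-0.3 dB); phase: φ = 16.0°.

|H| = 0.9613 (-0.3 dB), φ = 16.0°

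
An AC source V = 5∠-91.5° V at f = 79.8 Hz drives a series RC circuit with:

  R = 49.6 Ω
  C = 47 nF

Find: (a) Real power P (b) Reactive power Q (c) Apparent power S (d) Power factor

Step 1 — Angular frequency: ω = 2π·f = 2π·79.8 = 501.4 rad/s.
Step 2 — Component impedances:
  R: Z = R = 49.6 Ω
  C: Z = 1/(jωC) = -j/(ω·C) = 0 - j4.243e+04 Ω
Step 3 — Series combination: Z_total = R + C = 49.6 - j4.243e+04 Ω = 4.243e+04∠-89.9° Ω.
Step 4 — Source phasor: V = 5∠-91.5° V = -0.1309 - j4.998 V.
Step 5 — Current: I = V / Z = 0.0001178 - j3.222e-06 A = 0.0001178∠-1.6° A.
Step 6 — Complex power: S = V·I* = 6.886e-07 - j0.0005891 VA.
Step 7 — Real power: P = Re(S) = 6.886e-07 W.
Step 8 — Reactive power: Q = Im(S) = -0.0005891 VAR.
Step 9 — Apparent power: |S| = 0.0005891 VA.
Step 10 — Power factor: PF = P/|S| = 0.001169 (leading).

(a) P = 6.886e-07 W  (b) Q = -0.0005891 VAR  (c) S = 0.0005891 VA  (d) PF = 0.001169 (leading)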